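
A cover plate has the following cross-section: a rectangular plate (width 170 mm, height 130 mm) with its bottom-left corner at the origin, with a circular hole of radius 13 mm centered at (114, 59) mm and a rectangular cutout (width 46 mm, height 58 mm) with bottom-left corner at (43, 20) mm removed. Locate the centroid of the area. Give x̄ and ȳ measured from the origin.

plate: A = 170 × 130 = 22100.00, centroid at (85.00, 65.00).
hole 1: A = −π·13² = -530.93, centroid at (114.00, 59.00).
hole 2: A = −(46 × 58) = -2668.00, centroid at (66.00, 49.00).
ΣA = 18901.07 mm²
ΣAx̄ = (22100.00)(85.00) + (-530.93)(114.00) + (-2668.00)(66.00) = 1641886.08 mm³
ΣAȳ = (22100.00)(65.00) + (-530.93)(59.00) + (-2668.00)(49.00) = 1274443.18 mm³
x̄ = 1641886.08 / 18901.07 = 86.87 mm
ȳ = 1274443.18 / 18901.07 = 67.43 mm

x̄ = 86.87 mm, ȳ = 67.43 mm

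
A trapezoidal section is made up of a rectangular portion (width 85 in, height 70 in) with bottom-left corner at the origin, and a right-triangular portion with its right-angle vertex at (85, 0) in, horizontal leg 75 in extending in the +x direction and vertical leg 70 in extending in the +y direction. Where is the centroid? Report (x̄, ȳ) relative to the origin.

rectangular portion: A = 85 × 70 = 5950.00, centroid at (42.50, 35.00).
triangular portion: A = ½·75·70 = 2625.00, centroid at (110.00, 23.33).
ΣA = 8575.00 in², ΣAx̄ = 541625.00 in³, ΣAȳ = 269500.00 in³.
x̄ = 541625.00/8575.00 = 63.16 in; ȳ = 269500.00/8575.00 = 31.43 in.

x̄ = 63.16 in, ȳ = 31.43 in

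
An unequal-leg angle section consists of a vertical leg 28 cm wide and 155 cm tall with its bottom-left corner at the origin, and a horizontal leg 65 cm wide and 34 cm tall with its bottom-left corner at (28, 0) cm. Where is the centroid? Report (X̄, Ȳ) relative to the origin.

Part | A | x̄ᵢ | ȳᵢ | A·x̄ᵢ | A·ȳᵢ
vertical leg | 4340.00 | 14.00 | 77.50 | 60760.00 | 336350.00
horizontal leg | 2210.00 | 60.50 | 17.00 | 133705.00 | 37570.00
Σ | 6550.00 |  |  | 194465.00 | 373920.00
X̄ = 194465.00 / 6550.00 = 29.69 cm
Ȳ = 373920.00 / 6550.00 = 57.09 cm

X̄ = 29.69 cm, Ȳ = 57.09 cm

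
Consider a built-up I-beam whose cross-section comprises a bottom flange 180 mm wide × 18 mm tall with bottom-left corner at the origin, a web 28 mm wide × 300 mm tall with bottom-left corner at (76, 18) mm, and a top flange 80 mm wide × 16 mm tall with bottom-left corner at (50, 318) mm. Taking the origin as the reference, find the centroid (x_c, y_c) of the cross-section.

x_c = 90.00 mm, y_c = 143.78 mm

bottom flange: A = 180 × 18 = 3240.00, centroid at (90.00, 9.00).
web: A = 28 × 300 = 8400.00, centroid at (90.00, 168.00).
top flange: A = 80 × 16 = 1280.00, centroid at (90.00, 326.00).
ΣA = 12920.00 mm²
ΣAx_c = (3240.00)(90.00) + (8400.00)(90.00) + (1280.00)(90.00) = 1162800.00 mm³
ΣAy_c = (3240.00)(9.00) + (8400.00)(168.00) + (1280.00)(326.00) = 1857640.00 mm³
x_c = 1162800.00 / 12920.00 = 90.00 mm
y_c = 1857640.00 / 12920.00 = 143.78 mm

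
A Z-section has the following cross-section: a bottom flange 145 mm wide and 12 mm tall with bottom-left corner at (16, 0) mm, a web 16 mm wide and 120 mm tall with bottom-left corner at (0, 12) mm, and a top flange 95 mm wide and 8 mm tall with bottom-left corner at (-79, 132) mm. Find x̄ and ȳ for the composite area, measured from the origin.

x̄ = 32.90 mm, ȳ = 57.02 mm

bottom flange: A = 145 × 12 = 1740.00, centroid at (88.50, 6.00).
web: A = 16 × 120 = 1920.00, centroid at (8.00, 72.00).
top flange: A = 95 × 8 = 760.00, centroid at (-31.50, 136.00).
ΣA = 4420.00 mm², ΣAx̄ = 145410.00 mm³, ΣAȳ = 252040.00 mm³.
x̄ = 145410.00/4420.00 = 32.90 mm; ȳ = 252040.00/4420.00 = 57.02 mm.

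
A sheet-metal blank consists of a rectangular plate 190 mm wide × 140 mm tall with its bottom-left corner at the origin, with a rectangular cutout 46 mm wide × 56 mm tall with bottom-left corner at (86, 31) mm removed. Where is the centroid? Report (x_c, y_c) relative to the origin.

Part | A | x̄ᵢ | ȳᵢ | A·x̄ᵢ | A·ȳᵢ
plate | 26600.00 | 95.00 | 70.00 | 2527000.00 | 1862000.00
hole | -2576.00 | 109.00 | 59.00 | -280784.00 | -151984.00
Σ | 24024.00 |  |  | 2246216.00 | 1710016.00
x_c = 2246216.00 / 24024.00 = 93.50 mm
y_c = 1710016.00 / 24024.00 = 71.18 mm

x_c = 93.50 mm, y_c = 71.18 mm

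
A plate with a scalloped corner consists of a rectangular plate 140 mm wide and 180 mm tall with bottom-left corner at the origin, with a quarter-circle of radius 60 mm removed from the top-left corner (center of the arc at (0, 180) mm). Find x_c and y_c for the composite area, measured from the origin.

plate: A = 140 × 180 = 25200.00, centroid at (70.00, 90.00).
removed quarter-circle: A = −¼π·60² = -2827.43, centroid at (25.46, 154.54).
ΣA = 22372.57 mm²
ΣAx_c = (25200.00)(70.00) + (-2827.43)(25.46) = 1692000.00 mm³
ΣAy_c = (25200.00)(90.00) + (-2827.43)(154.54) = 1831061.99 mm³
x_c = 1692000.00 / 22372.57 = 75.63 mm
y_c = 1831061.99 / 22372.57 = 81.84 mm

x_c = 75.63 mm, y_c = 81.84 mm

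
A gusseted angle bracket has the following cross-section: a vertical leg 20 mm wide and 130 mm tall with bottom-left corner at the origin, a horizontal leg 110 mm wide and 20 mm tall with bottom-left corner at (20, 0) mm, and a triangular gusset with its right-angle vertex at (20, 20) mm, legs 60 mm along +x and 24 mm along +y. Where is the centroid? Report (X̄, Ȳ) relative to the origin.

vertical leg: A = 20 × 130 = 2600.00, centroid at (10.00, 65.00).
horizontal leg: A = 110 × 20 = 2200.00, centroid at (75.00, 10.00).
gusset: A = ½·60·24 = 720.00, centroid at (40.00, 28.00).
ΣA = 5520.00 mm²
ΣAX̄ = (2600.00)(10.00) + (2200.00)(75.00) + (720.00)(40.00) = 219800.00 mm³
ΣAȲ = (2600.00)(65.00) + (2200.00)(10.00) + (720.00)(28.00) = 211160.00 mm³
X̄ = 219800.00 / 5520.00 = 39.82 mm
Ȳ = 211160.00 / 5520.00 = 38.25 mm

X̄ = 39.82 mm, Ȳ = 38.25 mm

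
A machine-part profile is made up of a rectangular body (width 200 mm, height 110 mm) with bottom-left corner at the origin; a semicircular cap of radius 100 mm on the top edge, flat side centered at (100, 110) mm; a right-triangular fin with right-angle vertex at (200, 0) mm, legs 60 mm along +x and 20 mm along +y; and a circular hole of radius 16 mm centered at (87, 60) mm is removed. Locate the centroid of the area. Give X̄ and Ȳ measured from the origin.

Part | A | x̄ᵢ | ȳᵢ | A·x̄ᵢ | A·ȳᵢ
rectangular body | 22000.00 | 100.00 | 55.00 | 2200000.00 | 1210000.00
semicircular top | 15707.96 | 100.00 | 152.44 | 1570796.33 | 2394542.63
triangular fin | 600.00 | 220.00 | 6.67 | 132000.00 | 4000.00
hole | -804.25 | 87.00 | 60.00 | -69969.55 | -48254.86
Σ | 37503.72 |  |  | 3832826.78 | 3560287.76
X̄ = 3832826.78 / 37503.72 = 102.20 mm
Ȳ = 3560287.76 / 37503.72 = 94.93 mm

X̄ = 102.20 mm, Ȳ = 94.93 mm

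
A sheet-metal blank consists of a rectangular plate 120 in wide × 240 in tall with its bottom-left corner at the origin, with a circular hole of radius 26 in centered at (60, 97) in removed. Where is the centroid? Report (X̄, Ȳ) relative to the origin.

Part | A | x̄ᵢ | ȳᵢ | A·x̄ᵢ | A·ȳᵢ
plate | 28800.00 | 60.00 | 120.00 | 1728000.00 | 3456000.00
hole | -2123.72 | 60.00 | 97.00 | -127423.00 | -206000.51
Σ | 26676.28 |  |  | 1600577.00 | 3249999.49
X̄ = 1600577.00 / 26676.28 = 60.00 in
Ȳ = 3249999.49 / 26676.28 = 121.83 in

X̄ = 60.00 in, Ȳ = 121.83 in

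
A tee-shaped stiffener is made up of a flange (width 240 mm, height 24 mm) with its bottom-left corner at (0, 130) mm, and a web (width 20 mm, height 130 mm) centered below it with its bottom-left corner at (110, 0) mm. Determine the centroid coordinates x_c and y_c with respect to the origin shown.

web: A = 20 × 130 = 2600.00, centroid at (120.00, 65.00).
flange: A = 240 × 24 = 5760.00, centroid at (120.00, 142.00).
ΣA = 8360.00 mm², ΣAx_c = 1003200.00 mm³, ΣAy_c = 986920.00 mm³.
x_c = 1003200.00/8360.00 = 120.00 mm; y_c = 986920.00/8360.00 = 118.05 mm.

x_c = 120.00 mm, y_c = 118.05 mm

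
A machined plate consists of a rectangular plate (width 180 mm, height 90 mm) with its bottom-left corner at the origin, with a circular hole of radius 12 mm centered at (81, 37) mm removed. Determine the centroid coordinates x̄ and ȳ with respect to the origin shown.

x̄ = 90.26 mm, ȳ = 45.23 mm

plate: A = 180 × 90 = 16200.00, centroid at (90.00, 45.00).
hole: A = −π·12² = -452.39, centroid at (81.00, 37.00).
ΣA = 15747.61 mm², ΣAx̄ = 1421356.46 mm³, ΣAȳ = 712261.59 mm³.
x̄ = 1421356.46/15747.61 = 90.26 mm; ȳ = 712261.59/15747.61 = 45.23 mm.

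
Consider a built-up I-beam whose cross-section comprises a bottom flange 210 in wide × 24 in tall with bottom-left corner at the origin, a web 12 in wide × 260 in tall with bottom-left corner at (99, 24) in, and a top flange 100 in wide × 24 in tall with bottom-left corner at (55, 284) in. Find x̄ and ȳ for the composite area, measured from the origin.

bottom flange: A = 210 × 24 = 5040.00, centroid at (105.00, 12.00).
web: A = 12 × 260 = 3120.00, centroid at (105.00, 154.00).
top flange: A = 100 × 24 = 2400.00, centroid at (105.00, 296.00).
ΣA = 10560.00 in²
ΣAx̄ = (5040.00)(105.00) + (3120.00)(105.00) + (2400.00)(105.00) = 1108800.00 in³
ΣAȳ = (5040.00)(12.00) + (3120.00)(154.00) + (2400.00)(296.00) = 1251360.00 in³
x̄ = 1108800.00 / 10560.00 = 105.00 in
ȳ = 1251360.00 / 10560.00 = 118.50 in

x̄ = 105.00 in, ȳ = 118.50 in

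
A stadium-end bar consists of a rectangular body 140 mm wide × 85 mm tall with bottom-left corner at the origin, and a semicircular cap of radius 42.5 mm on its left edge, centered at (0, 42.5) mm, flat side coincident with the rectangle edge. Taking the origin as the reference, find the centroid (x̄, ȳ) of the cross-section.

x̄ = 53.05 mm, ȳ = 42.50 mm

Part | A | x̄ᵢ | ȳᵢ | A·x̄ᵢ | A·ȳᵢ
rectangular body | 11900.00 | 70.00 | 42.50 | 833000.00 | 505750.00
semicircular end | 2837.25 | -18.04 | 42.50 | -51177.08 | 120583.16
Σ | 14737.25 |  |  | 781822.92 | 626333.16
x̄ = 781822.92 / 14737.25 = 53.05 mm
ȳ = 626333.16 / 14737.25 = 42.50 mm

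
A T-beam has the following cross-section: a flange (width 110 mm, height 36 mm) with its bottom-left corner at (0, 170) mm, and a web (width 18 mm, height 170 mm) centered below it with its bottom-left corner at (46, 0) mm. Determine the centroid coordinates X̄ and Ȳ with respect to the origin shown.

Part | A | x̄ᵢ | ȳᵢ | A·x̄ᵢ | A·ȳᵢ
web | 3060.00 | 55.00 | 85.00 | 168300.00 | 260100.00
flange | 3960.00 | 55.00 | 188.00 | 217800.00 | 744480.00
Σ | 7020.00 |  |  | 386100.00 | 1004580.00
X̄ = 386100.00 / 7020.00 = 55.00 mm
Ȳ = 1004580.00 / 7020.00 = 143.10 mm

X̄ = 55.00 mm, Ȳ = 143.10 mm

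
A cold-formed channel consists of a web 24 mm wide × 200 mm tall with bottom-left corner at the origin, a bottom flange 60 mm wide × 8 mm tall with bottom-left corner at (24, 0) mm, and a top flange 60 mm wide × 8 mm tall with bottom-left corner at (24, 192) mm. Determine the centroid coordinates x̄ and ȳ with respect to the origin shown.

web: A = 24 × 200 = 4800.00, centroid at (12.00, 100.00).
bottom flange: A = 60 × 8 = 480.00, centroid at (54.00, 4.00).
top flange: A = 60 × 8 = 480.00, centroid at (54.00, 196.00).
ΣA = 5760.00 mm²
ΣAx̄ = (4800.00)(12.00) + (480.00)(54.00) + (480.00)(54.00) = 109440.00 mm³
ΣAȳ = (4800.00)(100.00) + (480.00)(4.00) + (480.00)(196.00) = 576000.00 mm³
x̄ = 109440.00 / 5760.00 = 19.00 mm
ȳ = 576000.00 / 5760.00 = 100.00 mm

x̄ = 19.00 mm, ȳ = 100.00 mm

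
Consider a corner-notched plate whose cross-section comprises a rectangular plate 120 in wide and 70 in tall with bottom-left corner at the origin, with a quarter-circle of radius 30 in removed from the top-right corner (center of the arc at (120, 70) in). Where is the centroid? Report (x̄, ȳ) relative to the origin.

x̄ = 55.66 in, ȳ = 32.95 in

plate: A = 120 × 70 = 8400.00, centroid at (60.00, 35.00).
removed quarter-circle: A = −¼π·30² = -706.86, centroid at (107.27, 57.27).
ΣA = 7693.14 in², ΣAx̄ = 428177.00 in³, ΣAȳ = 253519.92 in³.
x̄ = 428177.00/7693.14 = 55.66 in; ȳ = 253519.92/7693.14 = 32.95 in.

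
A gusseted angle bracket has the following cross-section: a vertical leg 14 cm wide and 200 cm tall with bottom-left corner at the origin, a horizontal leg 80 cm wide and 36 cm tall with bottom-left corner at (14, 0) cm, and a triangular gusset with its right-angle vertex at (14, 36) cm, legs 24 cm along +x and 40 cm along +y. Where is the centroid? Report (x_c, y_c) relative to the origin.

vertical leg: A = 14 × 200 = 2800.00, centroid at (7.00, 100.00).
horizontal leg: A = 80 × 36 = 2880.00, centroid at (54.00, 18.00).
gusset: A = ½·24·40 = 480.00, centroid at (22.00, 49.33).
ΣA = 6160.00 cm², ΣAx_c = 185680.00 cm³, ΣAy_c = 355520.00 cm³.
x_c = 185680.00/6160.00 = 30.14 cm; y_c = 355520.00/6160.00 = 57.71 cm.

x_c = 30.14 cm, y_c = 57.71 cm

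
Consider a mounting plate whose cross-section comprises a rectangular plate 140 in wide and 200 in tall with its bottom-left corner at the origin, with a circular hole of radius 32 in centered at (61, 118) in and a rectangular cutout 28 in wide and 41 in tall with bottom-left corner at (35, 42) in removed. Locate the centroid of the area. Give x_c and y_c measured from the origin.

plate: A = 140 × 200 = 28000.00, centroid at (70.00, 100.00).
hole 1: A = −π·32² = -3216.99, centroid at (61.00, 118.00).
hole 2: A = −(28 × 41) = -1148.00, centroid at (49.00, 62.50).
ΣA = 23635.01 in², ΣAx_c = 1707511.56 in³, ΣAy_c = 2348645.08 in³.
x_c = 1707511.56/23635.01 = 72.25 in; y_c = 2348645.08/23635.01 = 99.37 in.

x_c = 72.25 in, y_c = 99.37 in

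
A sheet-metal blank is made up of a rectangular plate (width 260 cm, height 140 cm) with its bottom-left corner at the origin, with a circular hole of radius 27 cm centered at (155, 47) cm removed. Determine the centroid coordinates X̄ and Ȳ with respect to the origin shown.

plate: A = 260 × 140 = 36400.00, centroid at (130.00, 70.00).
hole: A = −π·27² = -2290.22, centroid at (155.00, 47.00).
ΣA = 34109.78 cm²
ΣAX̄ = (36400.00)(130.00) + (-2290.22)(155.00) = 4377015.74 cm³
ΣAȲ = (36400.00)(70.00) + (-2290.22)(47.00) = 2440359.61 cm³
X̄ = 4377015.74 / 34109.78 = 128.32 cm
Ȳ = 2440359.61 / 34109.78 = 71.54 cm

X̄ = 128.32 cm, Ȳ = 71.54 cm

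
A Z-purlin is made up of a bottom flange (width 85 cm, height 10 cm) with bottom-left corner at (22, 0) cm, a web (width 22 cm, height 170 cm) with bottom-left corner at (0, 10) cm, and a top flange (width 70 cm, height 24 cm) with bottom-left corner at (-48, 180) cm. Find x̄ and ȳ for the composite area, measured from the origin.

x̄ = 11.82 cm, ȳ = 108.79 cm

bottom flange: A = 85 × 10 = 850.00, centroid at (64.50, 5.00).
web: A = 22 × 170 = 3740.00, centroid at (11.00, 95.00).
top flange: A = 70 × 24 = 1680.00, centroid at (-13.00, 192.00).
ΣA = 6270.00 cm²
ΣAx̄ = (850.00)(64.50) + (3740.00)(11.00) + (1680.00)(-13.00) = 74125.00 cm³
ΣAȳ = (850.00)(5.00) + (3740.00)(95.00) + (1680.00)(192.00) = 682110.00 cm³
x̄ = 74125.00 / 6270.00 = 11.82 cm
ȳ = 682110.00 / 6270.00 = 108.79 cm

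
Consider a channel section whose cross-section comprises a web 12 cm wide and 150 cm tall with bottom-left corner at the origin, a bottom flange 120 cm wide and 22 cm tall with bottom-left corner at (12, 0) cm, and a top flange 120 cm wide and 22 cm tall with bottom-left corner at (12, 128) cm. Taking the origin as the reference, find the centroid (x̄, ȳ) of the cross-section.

web: A = 12 × 150 = 1800.00, centroid at (6.00, 75.00).
bottom flange: A = 120 × 22 = 2640.00, centroid at (72.00, 11.00).
top flange: A = 120 × 22 = 2640.00, centroid at (72.00, 139.00).
ΣA = 7080.00 cm²
ΣAx̄ = (1800.00)(6.00) + (2640.00)(72.00) + (2640.00)(72.00) = 390960.00 cm³
ΣAȳ = (1800.00)(75.00) + (2640.00)(11.00) + (2640.00)(139.00) = 531000.00 cm³
x̄ = 390960.00 / 7080.00 = 55.22 cm
ȳ = 531000.00 / 7080.00 = 75.00 cm

x̄ = 55.22 cm, ȳ = 75.00 cm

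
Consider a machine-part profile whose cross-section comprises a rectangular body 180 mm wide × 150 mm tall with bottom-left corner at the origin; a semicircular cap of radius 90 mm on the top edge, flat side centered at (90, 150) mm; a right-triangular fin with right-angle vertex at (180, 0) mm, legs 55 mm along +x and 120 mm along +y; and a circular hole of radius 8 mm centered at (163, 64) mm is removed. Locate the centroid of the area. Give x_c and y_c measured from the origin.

rectangular body: A = 180 × 150 = 27000.00, centroid at (90.00, 75.00).
semicircular top: A = ½π·90² = 12723.45, centroid at (90.00, 188.20).
triangular fin: A = ½·55·120 = 3300.00, centroid at (198.33, 40.00).
hole: A = −π·8² = -201.06, centroid at (163.00, 64.00).
ΣA = 42822.39 mm², ΣAx_c = 4196837.43 mm³, ΣAy_c = 4538649.57 mm³.
x_c = 4196837.43/42822.39 = 98.01 mm; y_c = 4538649.57/42822.39 = 105.99 mm.

x_c = 98.01 mm, y_c = 105.99 mm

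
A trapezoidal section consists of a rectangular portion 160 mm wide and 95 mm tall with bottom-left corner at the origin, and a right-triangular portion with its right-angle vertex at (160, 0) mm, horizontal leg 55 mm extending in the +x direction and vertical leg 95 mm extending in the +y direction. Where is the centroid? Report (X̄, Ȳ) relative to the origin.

X̄ = 94.42 mm, Ȳ = 45.18 mm

rectangular portion: A = 160 × 95 = 15200.00, centroid at (80.00, 47.50).
triangular portion: A = ½·55·95 = 2612.50, centroid at (178.33, 31.67).
ΣA = 17812.50 mm²
ΣAX̄ = (15200.00)(80.00) + (2612.50)(178.33) = 1681895.83 mm³
ΣAȲ = (15200.00)(47.50) + (2612.50)(31.67) = 804729.17 mm³
X̄ = 1681895.83 / 17812.50 = 94.42 mm
Ȳ = 804729.17 / 17812.50 = 45.18 mm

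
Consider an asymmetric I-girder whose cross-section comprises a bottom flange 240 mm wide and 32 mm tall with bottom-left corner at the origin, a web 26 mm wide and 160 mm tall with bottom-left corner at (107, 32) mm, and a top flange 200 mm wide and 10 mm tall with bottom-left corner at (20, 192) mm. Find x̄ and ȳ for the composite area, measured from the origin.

Part | A | x̄ᵢ | ȳᵢ | A·x̄ᵢ | A·ȳᵢ
bottom flange | 7680.00 | 120.00 | 16.00 | 921600.00 | 122880.00
web | 4160.00 | 120.00 | 112.00 | 499200.00 | 465920.00
top flange | 2000.00 | 120.00 | 197.00 | 240000.00 | 394000.00
Σ | 13840.00 |  |  | 1660800.00 | 982800.00
x̄ = 1660800.00 / 13840.00 = 120.00 mm
ȳ = 982800.00 / 13840.00 = 71.01 mm

x̄ = 120.00 mm, ȳ = 71.01 mm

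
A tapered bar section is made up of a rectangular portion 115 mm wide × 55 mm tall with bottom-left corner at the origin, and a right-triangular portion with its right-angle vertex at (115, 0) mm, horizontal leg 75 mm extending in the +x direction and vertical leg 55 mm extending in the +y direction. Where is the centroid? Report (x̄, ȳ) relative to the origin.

rectangular portion: A = 115 × 55 = 6325.00, centroid at (57.50, 27.50).
triangular portion: A = ½·75·55 = 2062.50, centroid at (140.00, 18.33).
ΣA = 8387.50 mm², ΣAx̄ = 652437.50 mm³, ΣAȳ = 211750.00 mm³.
x̄ = 652437.50/8387.50 = 77.79 mm; ȳ = 211750.00/8387.50 = 25.25 mm.

x̄ = 77.79 mm, ȳ = 25.25 mm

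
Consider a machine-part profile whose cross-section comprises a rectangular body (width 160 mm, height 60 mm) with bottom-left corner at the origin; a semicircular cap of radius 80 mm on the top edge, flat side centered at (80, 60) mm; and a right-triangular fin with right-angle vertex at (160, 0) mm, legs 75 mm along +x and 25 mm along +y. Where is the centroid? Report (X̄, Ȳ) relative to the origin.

X̄ = 84.78 mm, Ȳ = 60.24 mm

Part | A | x̄ᵢ | ȳᵢ | A·x̄ᵢ | A·ȳᵢ
rectangular body | 9600.00 | 80.00 | 30.00 | 768000.00 | 288000.00
semicircular top | 10053.10 | 80.00 | 93.95 | 804247.72 | 944519.12
triangular fin | 937.50 | 185.00 | 8.33 | 173437.50 | 7812.50
Σ | 20590.60 |  |  | 1745685.22 | 1240331.62
X̄ = 1745685.22 / 20590.60 = 84.78 mm
Ȳ = 1240331.62 / 20590.60 = 60.24 mm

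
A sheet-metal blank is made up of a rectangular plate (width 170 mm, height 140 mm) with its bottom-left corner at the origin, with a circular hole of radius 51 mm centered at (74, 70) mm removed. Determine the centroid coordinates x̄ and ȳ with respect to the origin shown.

plate: A = 170 × 140 = 23800.00, centroid at (85.00, 70.00).
hole: A = −π·51² = -8171.28, centroid at (74.00, 70.00).
ΣA = 15628.72 mm²
ΣAx̄ = (23800.00)(85.00) + (-8171.28)(74.00) = 1418325.10 mm³
ΣAȳ = (23800.00)(70.00) + (-8171.28)(70.00) = 1094010.23 mm³
x̄ = 1418325.10 / 15628.72 = 90.75 mm
ȳ = 1094010.23 / 15628.72 = 70.00 mm

x̄ = 90.75 mm, ȳ = 70.00 mm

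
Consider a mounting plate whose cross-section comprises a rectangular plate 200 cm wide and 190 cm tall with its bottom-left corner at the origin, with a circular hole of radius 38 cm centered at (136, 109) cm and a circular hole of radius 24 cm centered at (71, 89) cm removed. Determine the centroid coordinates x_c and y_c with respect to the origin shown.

x_c = 96.50 cm, y_c = 93.34 cm

Part | A | x̄ᵢ | ȳᵢ | A·x̄ᵢ | A·ȳᵢ
plate | 38000.00 | 100.00 | 95.00 | 3800000.00 | 3610000.00
hole 1 | -4536.46 | 136.00 | 109.00 | -616958.53 | -494474.12
hole 2 | -1809.56 | 71.00 | 89.00 | -128478.57 | -161050.61
Σ | 31653.98 |  |  | 3054562.90 | 2954475.28
x_c = 3054562.90 / 31653.98 = 96.50 cm
y_c = 2954475.28 / 31653.98 = 93.34 cm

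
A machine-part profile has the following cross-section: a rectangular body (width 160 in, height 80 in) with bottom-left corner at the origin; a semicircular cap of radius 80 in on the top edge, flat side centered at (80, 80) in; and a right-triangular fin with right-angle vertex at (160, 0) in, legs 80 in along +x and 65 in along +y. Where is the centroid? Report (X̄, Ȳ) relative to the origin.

X̄ = 90.90 in, Ȳ = 67.34 in

rectangular body: A = 160 × 80 = 12800.00, centroid at (80.00, 40.00).
semicircular top: A = ½π·80² = 10053.10, centroid at (80.00, 113.95).
triangular fin: A = ½·80·65 = 2600.00, centroid at (186.67, 21.67).
ΣA = 25453.10 in²
ΣAX̄ = (12800.00)(80.00) + (10053.10)(80.00) + (2600.00)(186.67) = 2313581.05 in³
ΣAȲ = (12800.00)(40.00) + (10053.10)(113.95) + (2600.00)(21.67) = 1713914.39 in³
X̄ = 2313581.05 / 25453.10 = 90.90 in
Ȳ = 1713914.39 / 25453.10 = 67.34 in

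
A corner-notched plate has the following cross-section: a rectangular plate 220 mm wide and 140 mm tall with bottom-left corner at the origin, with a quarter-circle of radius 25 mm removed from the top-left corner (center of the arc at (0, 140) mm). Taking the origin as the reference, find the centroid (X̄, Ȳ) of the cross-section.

X̄ = 111.61 mm, Ȳ = 69.04 mm

Part | A | x̄ᵢ | ȳᵢ | A·x̄ᵢ | A·ȳᵢ
plate | 30800.00 | 110.00 | 70.00 | 3388000.00 | 2156000.00
removed quarter-circle | -490.87 | 10.61 | 129.39 | -5208.33 | -63514.01
Σ | 30309.13 |  |  | 3382791.67 | 2092485.99
X̄ = 3382791.67 / 30309.13 = 111.61 mm
Ȳ = 2092485.99 / 30309.13 = 69.04 mm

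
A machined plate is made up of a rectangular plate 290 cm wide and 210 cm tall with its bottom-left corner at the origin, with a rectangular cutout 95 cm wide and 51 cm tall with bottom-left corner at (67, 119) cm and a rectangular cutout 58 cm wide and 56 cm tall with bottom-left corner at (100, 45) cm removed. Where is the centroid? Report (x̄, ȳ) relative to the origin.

plate: A = 290 × 210 = 60900.00, centroid at (145.00, 105.00).
hole 1: A = −(95 × 51) = -4845.00, centroid at (114.50, 144.50).
hole 2: A = −(58 × 56) = -3248.00, centroid at (129.00, 73.00).
ΣA = 52807.00 cm², ΣAx̄ = 7856755.50 cm³, ΣAȳ = 5457293.50 cm³.
x̄ = 7856755.50/52807.00 = 148.78 cm; ȳ = 5457293.50/52807.00 = 103.34 cm.

x̄ = 148.78 cm, ȳ = 103.34 cm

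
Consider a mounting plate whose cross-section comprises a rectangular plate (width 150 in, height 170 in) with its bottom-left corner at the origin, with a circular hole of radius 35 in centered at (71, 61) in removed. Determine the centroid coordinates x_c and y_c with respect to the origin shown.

plate: A = 150 × 170 = 25500.00, centroid at (75.00, 85.00).
hole: A = −π·35² = -3848.45, centroid at (71.00, 61.00).
ΣA = 21651.55 in²
ΣAx_c = (25500.00)(75.00) + (-3848.45)(71.00) = 1639259.98 in³
ΣAy_c = (25500.00)(85.00) + (-3848.45)(61.00) = 1932744.49 in³
x_c = 1639259.98 / 21651.55 = 75.71 in
y_c = 1932744.49 / 21651.55 = 89.27 in

x_c = 75.71 in, y_c = 89.27 in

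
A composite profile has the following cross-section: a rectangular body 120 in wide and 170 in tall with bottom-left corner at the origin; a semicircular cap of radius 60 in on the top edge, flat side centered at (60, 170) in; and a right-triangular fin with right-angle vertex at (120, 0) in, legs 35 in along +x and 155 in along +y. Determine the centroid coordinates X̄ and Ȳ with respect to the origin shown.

X̄ = 66.76 in, Ȳ = 103.57 in

rectangular body: A = 120 × 170 = 20400.00, centroid at (60.00, 85.00).
semicircular top: A = ½π·60² = 5654.87, centroid at (60.00, 195.46).
triangular fin: A = ½·35·155 = 2712.50, centroid at (131.67, 51.67).
ΣA = 28767.37 in², ΣAX̄ = 1920437.84 in³, ΣAȲ = 2979473.19 in³.
X̄ = 1920437.84/28767.37 = 66.76 in; Ȳ = 2979473.19/28767.37 = 103.57 in.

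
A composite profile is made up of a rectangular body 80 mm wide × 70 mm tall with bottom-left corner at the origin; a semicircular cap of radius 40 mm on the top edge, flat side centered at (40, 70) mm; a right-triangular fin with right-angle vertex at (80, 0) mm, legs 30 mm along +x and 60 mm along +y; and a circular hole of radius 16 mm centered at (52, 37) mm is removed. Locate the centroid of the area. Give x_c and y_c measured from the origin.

Part | A | x̄ᵢ | ȳᵢ | A·x̄ᵢ | A·ȳᵢ
rectangular body | 5600.00 | 40.00 | 35.00 | 224000.00 | 196000.00
semicircular top | 2513.27 | 40.00 | 86.98 | 100530.96 | 218595.86
triangular fin | 900.00 | 90.00 | 20.00 | 81000.00 | 18000.00
hole | -804.25 | 52.00 | 37.00 | -41820.88 | -29757.17
Σ | 8209.03 |  |  | 363710.08 | 402838.69
x_c = 363710.08 / 8209.03 = 44.31 mm
y_c = 402838.69 / 8209.03 = 49.07 mm

x_c = 44.31 mm, y_c = 49.07 mm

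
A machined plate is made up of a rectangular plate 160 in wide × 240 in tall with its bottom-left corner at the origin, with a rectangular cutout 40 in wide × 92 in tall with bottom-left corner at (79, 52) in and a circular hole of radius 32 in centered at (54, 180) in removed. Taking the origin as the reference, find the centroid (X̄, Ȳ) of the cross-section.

X̄ = 80.44 in, Ȳ = 116.44 in

Part | A | x̄ᵢ | ȳᵢ | A·x̄ᵢ | A·ȳᵢ
plate | 38400.00 | 80.00 | 120.00 | 3072000.00 | 4608000.00
hole 1 | -3680.00 | 99.00 | 98.00 | -364320.00 | -360640.00
hole 2 | -3216.99 | 54.00 | 180.00 | -173717.51 | -579058.36
Σ | 31503.01 |  |  | 2533962.49 | 3668301.64
X̄ = 2533962.49 / 31503.01 = 80.44 in
Ȳ = 3668301.64 / 31503.01 = 116.44 in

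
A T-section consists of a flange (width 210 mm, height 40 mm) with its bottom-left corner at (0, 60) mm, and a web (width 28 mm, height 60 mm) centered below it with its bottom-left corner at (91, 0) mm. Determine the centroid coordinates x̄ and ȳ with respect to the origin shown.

Part | A | x̄ᵢ | ȳᵢ | A·x̄ᵢ | A·ȳᵢ
web | 1680.00 | 105.00 | 30.00 | 176400.00 | 50400.00
flange | 8400.00 | 105.00 | 80.00 | 882000.00 | 672000.00
Σ | 10080.00 |  |  | 1058400.00 | 722400.00
x̄ = 1058400.00 / 10080.00 = 105.00 mm
ȳ = 722400.00 / 10080.00 = 71.67 mm

x̄ = 105.00 mm, ȳ = 71.67 mm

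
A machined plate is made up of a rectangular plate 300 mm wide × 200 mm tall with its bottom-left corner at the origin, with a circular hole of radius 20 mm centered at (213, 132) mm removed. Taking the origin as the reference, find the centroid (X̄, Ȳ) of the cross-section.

plate: A = 300 × 200 = 60000.00, centroid at (150.00, 100.00).
hole: A = −π·20² = -1256.64, centroid at (213.00, 132.00).
ΣA = 58743.36 mm², ΣAX̄ = 8732336.31 mm³, ΣAȲ = 5834123.91 mm³.
X̄ = 8732336.31/58743.36 = 148.65 mm; Ȳ = 5834123.91/58743.36 = 99.32 mm.

X̄ = 148.65 mm, Ȳ = 99.32 mm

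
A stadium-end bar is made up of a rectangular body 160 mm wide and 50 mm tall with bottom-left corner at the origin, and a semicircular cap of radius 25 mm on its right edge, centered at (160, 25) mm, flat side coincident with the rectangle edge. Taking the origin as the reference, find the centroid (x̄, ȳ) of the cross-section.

x̄ = 89.90 mm, ȳ = 25.00 mm

Part | A | x̄ᵢ | ȳᵢ | A·x̄ᵢ | A·ȳᵢ
rectangular body | 8000.00 | 80.00 | 25.00 | 640000.00 | 200000.00
semicircular end | 981.75 | 170.61 | 25.00 | 167496.30 | 24543.69
Σ | 8981.75 |  |  | 807496.30 | 224543.69
x̄ = 807496.30 / 8981.75 = 89.90 mm
ȳ = 224543.69 / 8981.75 = 25.00 mm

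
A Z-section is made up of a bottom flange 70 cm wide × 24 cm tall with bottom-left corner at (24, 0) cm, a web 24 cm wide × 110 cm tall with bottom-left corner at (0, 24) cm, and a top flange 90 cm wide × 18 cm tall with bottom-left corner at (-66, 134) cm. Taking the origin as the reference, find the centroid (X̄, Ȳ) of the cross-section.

X̄ = 16.29 cm, Ȳ = 77.51 cm

bottom flange: A = 70 × 24 = 1680.00, centroid at (59.00, 12.00).
web: A = 24 × 110 = 2640.00, centroid at (12.00, 79.00).
top flange: A = 90 × 18 = 1620.00, centroid at (-21.00, 143.00).
ΣA = 5940.00 cm²
ΣAX̄ = (1680.00)(59.00) + (2640.00)(12.00) + (1620.00)(-21.00) = 96780.00 cm³
ΣAȲ = (1680.00)(12.00) + (2640.00)(79.00) + (1620.00)(143.00) = 460380.00 cm³
X̄ = 96780.00 / 5940.00 = 16.29 cm
Ȳ = 460380.00 / 5940.00 = 77.51 cm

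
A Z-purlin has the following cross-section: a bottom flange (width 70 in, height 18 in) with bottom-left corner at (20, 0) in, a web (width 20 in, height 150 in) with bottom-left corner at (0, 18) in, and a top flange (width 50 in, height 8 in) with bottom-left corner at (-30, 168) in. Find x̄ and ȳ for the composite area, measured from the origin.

x̄ = 20.88 in, ȳ = 77.07 in

bottom flange: A = 70 × 18 = 1260.00, centroid at (55.00, 9.00).
web: A = 20 × 150 = 3000.00, centroid at (10.00, 93.00).
top flange: A = 50 × 8 = 400.00, centroid at (-5.00, 172.00).
ΣA = 4660.00 in², ΣAx̄ = 97300.00 in³, ΣAȳ = 359140.00 in³.
x̄ = 97300.00/4660.00 = 20.88 in; ȳ = 359140.00/4660.00 = 77.07 in.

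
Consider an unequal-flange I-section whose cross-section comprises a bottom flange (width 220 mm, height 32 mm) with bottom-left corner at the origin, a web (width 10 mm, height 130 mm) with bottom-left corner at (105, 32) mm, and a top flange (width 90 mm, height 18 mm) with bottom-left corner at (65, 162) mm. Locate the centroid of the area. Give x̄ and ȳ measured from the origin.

bottom flange: A = 220 × 32 = 7040.00, centroid at (110.00, 16.00).
web: A = 10 × 130 = 1300.00, centroid at (110.00, 97.00).
top flange: A = 90 × 18 = 1620.00, centroid at (110.00, 171.00).
ΣA = 9960.00 mm², ΣAx̄ = 1095600.00 mm³, ΣAȳ = 515760.00 mm³.
x̄ = 1095600.00/9960.00 = 110.00 mm; ȳ = 515760.00/9960.00 = 51.78 mm.

x̄ = 110.00 mm, ȳ = 51.78 mm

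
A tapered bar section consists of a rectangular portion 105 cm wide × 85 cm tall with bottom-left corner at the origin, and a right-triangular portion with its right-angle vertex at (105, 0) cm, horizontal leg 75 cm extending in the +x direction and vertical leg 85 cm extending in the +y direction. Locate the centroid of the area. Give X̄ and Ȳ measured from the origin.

rectangular portion: A = 105 × 85 = 8925.00, centroid at (52.50, 42.50).
triangular portion: A = ½·75·85 = 3187.50, centroid at (130.00, 28.33).
ΣA = 12112.50 cm², ΣAX̄ = 882937.50 cm³, ΣAȲ = 469625.00 cm³.
X̄ = 882937.50/12112.50 = 72.89 cm; Ȳ = 469625.00/12112.50 = 38.77 cm.

X̄ = 72.89 cm, Ȳ = 38.77 cm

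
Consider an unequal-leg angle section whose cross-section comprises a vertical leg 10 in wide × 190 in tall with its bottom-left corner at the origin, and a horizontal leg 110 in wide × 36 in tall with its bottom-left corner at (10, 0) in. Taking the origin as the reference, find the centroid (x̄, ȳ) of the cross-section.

Part | A | x̄ᵢ | ȳᵢ | A·x̄ᵢ | A·ȳᵢ
vertical leg | 1900.00 | 5.00 | 95.00 | 9500.00 | 180500.00
horizontal leg | 3960.00 | 65.00 | 18.00 | 257400.00 | 71280.00
Σ | 5860.00 |  |  | 266900.00 | 251780.00
x̄ = 266900.00 / 5860.00 = 45.55 in
ȳ = 251780.00 / 5860.00 = 42.97 in

x̄ = 45.55 in, ȳ = 42.97 in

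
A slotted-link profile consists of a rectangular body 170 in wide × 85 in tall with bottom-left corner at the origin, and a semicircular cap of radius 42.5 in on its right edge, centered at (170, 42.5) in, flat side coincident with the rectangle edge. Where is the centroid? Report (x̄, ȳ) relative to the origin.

rectangular body: A = 170 × 85 = 14450.00, centroid at (85.00, 42.50).
semicircular end: A = ½π·42.5² = 2837.25, centroid at (188.04, 42.50).
ΣA = 17287.25 in², ΣAx̄ = 1761759.73 in³, ΣAȳ = 734708.16 in³.
x̄ = 1761759.73/17287.25 = 101.91 in; ȳ = 734708.16/17287.25 = 42.50 in.

x̄ = 101.91 in, ȳ = 42.50 in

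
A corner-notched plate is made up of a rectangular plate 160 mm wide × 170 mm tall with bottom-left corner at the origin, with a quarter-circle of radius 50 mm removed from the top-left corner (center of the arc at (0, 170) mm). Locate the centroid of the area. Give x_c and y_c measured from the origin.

plate: A = 160 × 170 = 27200.00, centroid at (80.00, 85.00).
removed quarter-circle: A = −¼π·50² = -1963.50, centroid at (21.22, 148.78).
ΣA = 25236.50 mm², ΣAx_c = 2134333.33 mm³, ΣAy_c = 2019872.45 mm³.
x_c = 2134333.33/25236.50 = 84.57 mm; y_c = 2019872.45/25236.50 = 80.04 mm.

x_c = 84.57 mm, y_c = 80.04 mm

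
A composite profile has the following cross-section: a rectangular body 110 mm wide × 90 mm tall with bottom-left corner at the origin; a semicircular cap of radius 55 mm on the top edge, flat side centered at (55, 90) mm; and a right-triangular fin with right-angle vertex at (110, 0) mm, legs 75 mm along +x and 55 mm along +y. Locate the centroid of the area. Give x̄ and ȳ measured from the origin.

x̄ = 64.87 mm, ȳ = 61.14 mm

rectangular body: A = 110 × 90 = 9900.00, centroid at (55.00, 45.00).
semicircular top: A = ½π·55² = 4751.66, centroid at (55.00, 113.34).
triangular fin: A = ½·75·55 = 2062.50, centroid at (135.00, 18.33).
ΣA = 16714.16 mm²
ΣAx̄ = (9900.00)(55.00) + (4751.66)(55.00) + (2062.50)(135.00) = 1084278.74 mm³
ΣAȳ = (9900.00)(45.00) + (4751.66)(113.34) + (2062.50)(18.33) = 1021878.47 mm³
x̄ = 1084278.74 / 16714.16 = 64.87 mm
ȳ = 1021878.47 / 16714.16 = 61.14 mm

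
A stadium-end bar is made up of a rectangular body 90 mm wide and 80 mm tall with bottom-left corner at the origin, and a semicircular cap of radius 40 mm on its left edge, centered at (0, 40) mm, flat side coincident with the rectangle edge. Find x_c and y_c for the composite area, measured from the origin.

Part | A | x̄ᵢ | ȳᵢ | A·x̄ᵢ | A·ȳᵢ
rectangular body | 7200.00 | 45.00 | 40.00 | 324000.00 | 288000.00
semicircular end | 2513.27 | -16.98 | 40.00 | -42666.67 | 100530.96
Σ | 9713.27 |  |  | 281333.33 | 388530.96
x_c = 281333.33 / 9713.27 = 28.96 mm
y_c = 388530.96 / 9713.27 = 40.00 mm

x_c = 28.96 mm, y_c = 40.00 mm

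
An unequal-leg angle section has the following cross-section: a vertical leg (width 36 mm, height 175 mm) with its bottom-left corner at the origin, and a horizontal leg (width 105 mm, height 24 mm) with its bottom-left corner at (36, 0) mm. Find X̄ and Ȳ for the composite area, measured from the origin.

Part | A | x̄ᵢ | ȳᵢ | A·x̄ᵢ | A·ȳᵢ
vertical leg | 6300.00 | 18.00 | 87.50 | 113400.00 | 551250.00
horizontal leg | 2520.00 | 88.50 | 12.00 | 223020.00 | 30240.00
Σ | 8820.00 |  |  | 336420.00 | 581490.00
X̄ = 336420.00 / 8820.00 = 38.14 mm
Ȳ = 581490.00 / 8820.00 = 65.93 mm

X̄ = 38.14 mm, Ȳ = 65.93 mm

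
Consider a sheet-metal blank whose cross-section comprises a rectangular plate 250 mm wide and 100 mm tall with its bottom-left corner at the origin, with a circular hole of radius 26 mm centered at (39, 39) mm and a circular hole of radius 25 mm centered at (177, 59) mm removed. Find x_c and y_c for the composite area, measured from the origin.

x_c = 128.85 mm, y_c = 50.27 mm

plate: A = 250 × 100 = 25000.00, centroid at (125.00, 50.00).
hole 1: A = −π·26² = -2123.72, centroid at (39.00, 39.00).
hole 2: A = −π·25² = -1963.50, centroid at (177.00, 59.00).
ΣA = 20912.79 mm², ΣAx_c = 2694636.36 mm³, ΣAy_c = 1051328.82 mm³.
x_c = 2694636.36/20912.79 = 128.85 mm; y_c = 1051328.82/20912.79 = 50.27 mm.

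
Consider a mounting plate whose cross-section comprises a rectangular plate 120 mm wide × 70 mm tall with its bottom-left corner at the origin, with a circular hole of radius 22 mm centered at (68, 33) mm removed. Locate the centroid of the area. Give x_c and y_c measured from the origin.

x_c = 58.23 mm, y_c = 35.44 mm

plate: A = 120 × 70 = 8400.00, centroid at (60.00, 35.00).
hole: A = −π·22² = -1520.53, centroid at (68.00, 33.00).
ΣA = 6879.47 mm²
ΣAx_c = (8400.00)(60.00) + (-1520.53)(68.00) = 400603.90 mm³
ΣAy_c = (8400.00)(35.00) + (-1520.53)(33.00) = 243822.48 mm³
x_c = 400603.90 / 6879.47 = 58.23 mm
y_c = 243822.48 / 6879.47 = 35.44 mm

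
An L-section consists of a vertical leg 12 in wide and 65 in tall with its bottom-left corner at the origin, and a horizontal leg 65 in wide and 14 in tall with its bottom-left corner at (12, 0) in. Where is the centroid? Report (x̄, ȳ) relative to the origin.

Part | A | x̄ᵢ | ȳᵢ | A·x̄ᵢ | A·ȳᵢ
vertical leg | 780.00 | 6.00 | 32.50 | 4680.00 | 25350.00
horizontal leg | 910.00 | 44.50 | 7.00 | 40495.00 | 6370.00
Σ | 1690.00 |  |  | 45175.00 | 31720.00
x̄ = 45175.00 / 1690.00 = 26.73 in
ȳ = 31720.00 / 1690.00 = 18.77 in

x̄ = 26.73 in, ȳ = 18.77 in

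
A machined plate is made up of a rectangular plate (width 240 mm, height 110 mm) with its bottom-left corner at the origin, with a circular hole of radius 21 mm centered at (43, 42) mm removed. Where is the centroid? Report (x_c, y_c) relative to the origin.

plate: A = 240 × 110 = 26400.00, centroid at (120.00, 55.00).
hole: A = −π·21² = -1385.44, centroid at (43.00, 42.00).
ΣA = 25014.56 mm², ΣAx_c = 3108425.98 mm³, ΣAy_c = 1393811.42 mm³.
x_c = 3108425.98/25014.56 = 124.26 mm; y_c = 1393811.42/25014.56 = 55.72 mm.

x_c = 124.26 mm, y_c = 55.72 mm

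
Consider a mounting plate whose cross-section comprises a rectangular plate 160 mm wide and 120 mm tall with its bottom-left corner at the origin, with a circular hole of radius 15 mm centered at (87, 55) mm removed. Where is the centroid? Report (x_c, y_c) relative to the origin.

x_c = 79.73 mm, y_c = 60.19 mm

Part | A | x̄ᵢ | ȳᵢ | A·x̄ᵢ | A·ȳᵢ
plate | 19200.00 | 80.00 | 60.00 | 1536000.00 | 1152000.00
hole | -706.86 | 87.00 | 55.00 | -61496.68 | -38877.21
Σ | 18493.14 |  |  | 1474503.32 | 1113122.79
x_c = 1474503.32 / 18493.14 = 79.73 mm
y_c = 1113122.79 / 18493.14 = 60.19 mm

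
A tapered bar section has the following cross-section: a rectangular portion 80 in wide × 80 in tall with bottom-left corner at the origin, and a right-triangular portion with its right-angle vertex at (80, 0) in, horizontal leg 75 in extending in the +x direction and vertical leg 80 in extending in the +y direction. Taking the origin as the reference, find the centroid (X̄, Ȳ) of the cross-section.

rectangular portion: A = 80 × 80 = 6400.00, centroid at (40.00, 40.00).
triangular portion: A = ½·75·80 = 3000.00, centroid at (105.00, 26.67).
ΣA = 9400.00 in², ΣAX̄ = 571000.00 in³, ΣAȲ = 336000.00 in³.
X̄ = 571000.00/9400.00 = 60.74 in; Ȳ = 336000.00/9400.00 = 35.74 in.

X̄ = 60.74 in, Ȳ = 35.74 in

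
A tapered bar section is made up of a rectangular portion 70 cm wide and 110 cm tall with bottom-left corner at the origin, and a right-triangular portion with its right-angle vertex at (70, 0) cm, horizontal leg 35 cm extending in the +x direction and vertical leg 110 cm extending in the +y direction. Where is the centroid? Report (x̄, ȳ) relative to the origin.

Part | A | x̄ᵢ | ȳᵢ | A·x̄ᵢ | A·ȳᵢ
rectangular portion | 7700.00 | 35.00 | 55.00 | 269500.00 | 423500.00
triangular portion | 1925.00 | 81.67 | 36.67 | 157208.33 | 70583.33
Σ | 9625.00 |  |  | 426708.33 | 494083.33
x̄ = 426708.33 / 9625.00 = 44.33 cm
ȳ = 494083.33 / 9625.00 = 51.33 cm

x̄ = 44.33 cm, ȳ = 51.33 cm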